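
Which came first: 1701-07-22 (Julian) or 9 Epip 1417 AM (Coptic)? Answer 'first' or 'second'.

second

The two dates have Julian Day Numbers 2342551 and 2342532 respectively.
Since 2342532 < 2342551, the second date comes first.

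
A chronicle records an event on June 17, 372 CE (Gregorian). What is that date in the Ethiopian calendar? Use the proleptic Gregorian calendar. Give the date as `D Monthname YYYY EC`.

Both dates share Julian Day Number 1857098; in the Ethiopian calendar that is 22 Sene 364 EC.

22 Sene 364 EC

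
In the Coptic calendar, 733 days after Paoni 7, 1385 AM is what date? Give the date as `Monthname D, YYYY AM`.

Paoni 10, 1387 AM

JDN of Paoni 7, 1385 AM = 2330812.
2330812 + 733 = 2331545.
JDN 2331545 in the Coptic calendar is Paoni 10, 1387 AM.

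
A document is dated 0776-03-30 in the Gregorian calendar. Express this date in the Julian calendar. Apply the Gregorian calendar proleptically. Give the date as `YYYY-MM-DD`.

For dates in this range the Gregorian date is 4 days ahead of the Julian.
30 March 776 Gregorian − 4 days → 26 March 776 Julian.

0776-03-26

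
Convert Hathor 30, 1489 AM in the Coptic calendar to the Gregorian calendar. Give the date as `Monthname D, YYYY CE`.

Both dates share Julian Day Number 2368611; in the Gregorian calendar that is 7 December 1772 CE.

December 7, 1772 CE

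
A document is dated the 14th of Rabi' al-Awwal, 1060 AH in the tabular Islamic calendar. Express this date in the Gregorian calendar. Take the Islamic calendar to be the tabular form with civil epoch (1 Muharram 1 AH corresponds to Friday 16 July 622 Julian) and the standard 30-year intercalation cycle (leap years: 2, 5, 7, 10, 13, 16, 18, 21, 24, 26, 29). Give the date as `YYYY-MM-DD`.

1650-03-17

Both dates share Julian Day Number 2323786; in the Gregorian calendar that is 17 March 1650 CE.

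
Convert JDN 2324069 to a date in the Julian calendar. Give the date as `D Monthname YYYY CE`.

JDN 2324069 is 25 December 1650 in the Gregorian calendar.
In the Julian calendar that day is 15 December 1650 CE.

15 December 1650 CE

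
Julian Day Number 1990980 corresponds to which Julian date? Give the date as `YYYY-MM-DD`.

JDN 1990980 is 7 January 739 in the proleptic Gregorian calendar.
In the Julian calendar that day is 0739-01-03.

0739-01-03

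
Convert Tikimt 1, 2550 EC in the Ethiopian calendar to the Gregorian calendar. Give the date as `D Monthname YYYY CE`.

15 October 2557 CE

Julian Day Number of the source date = 2655273.
Converting JDN 2655273 to the Gregorian calendar gives 15 October 2557 CE.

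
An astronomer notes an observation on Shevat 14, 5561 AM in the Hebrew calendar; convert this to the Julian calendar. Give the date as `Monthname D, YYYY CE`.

Julian Day Number of the source date = 2378889.
Converting JDN 2378889 to the Julian calendar gives 16 January 1801 CE.

January 16, 1801 CE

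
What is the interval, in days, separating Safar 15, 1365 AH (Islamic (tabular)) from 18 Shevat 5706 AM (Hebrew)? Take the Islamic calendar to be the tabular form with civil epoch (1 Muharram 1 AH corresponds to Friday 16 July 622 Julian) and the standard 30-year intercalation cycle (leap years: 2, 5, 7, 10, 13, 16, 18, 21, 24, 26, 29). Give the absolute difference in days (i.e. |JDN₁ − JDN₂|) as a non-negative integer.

1

JDN of the first date = 2431840.
JDN of the second date = 2431841.
|2431841 − 2431840| = 1.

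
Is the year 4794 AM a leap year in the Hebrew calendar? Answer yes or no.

yes

Hebrew year 4794 is year 6 of its 19-year Metonic cycle; leap years are at positions 3, 6, 8, 11, 14, 17, 19, so it is a leap year (13 months).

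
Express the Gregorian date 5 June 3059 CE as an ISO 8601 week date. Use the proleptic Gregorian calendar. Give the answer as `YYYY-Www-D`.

The weekday is Sunday (ISO weekday 7).
That Sunday belongs to ISO week 22 of ISO year 3059.

3059-W22-7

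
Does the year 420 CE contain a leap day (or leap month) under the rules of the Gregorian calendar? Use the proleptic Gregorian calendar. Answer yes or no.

420 is divisible by 4 and not by 100, so it is a leap year.

yes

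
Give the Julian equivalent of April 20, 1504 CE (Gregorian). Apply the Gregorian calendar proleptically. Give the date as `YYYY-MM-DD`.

1504-04-10

At this point the Julian calendar is 10 days behind the Gregorian.
20 April 1504 Gregorian − 10 days → 10 April 1504 Julian.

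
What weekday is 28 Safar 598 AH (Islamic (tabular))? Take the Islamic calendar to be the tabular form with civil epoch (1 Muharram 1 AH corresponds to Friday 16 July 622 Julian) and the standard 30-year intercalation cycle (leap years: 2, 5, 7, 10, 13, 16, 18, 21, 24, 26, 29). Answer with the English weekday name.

Tuesday

In the proleptic Gregorian calendar this is 4 December 1201 (JDN 2160054).
JDN 2160054 mod 7 = 1, and JDN 0 was a Monday, so this is a Tuesday.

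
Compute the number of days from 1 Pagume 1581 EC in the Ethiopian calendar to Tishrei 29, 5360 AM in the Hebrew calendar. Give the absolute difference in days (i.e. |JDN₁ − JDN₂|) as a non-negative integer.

First date → JDN 2301676; second date → JDN 2305373.
The interval is |2301676 − 2305373| = 3697 days.

3697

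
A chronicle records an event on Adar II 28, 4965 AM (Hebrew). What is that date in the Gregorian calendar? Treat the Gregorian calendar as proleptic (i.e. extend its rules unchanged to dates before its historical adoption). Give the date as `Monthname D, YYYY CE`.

Both dates share Julian Day Number 2161263; in the Gregorian calendar that is 27 March 1205 CE.

March 27, 1205 CE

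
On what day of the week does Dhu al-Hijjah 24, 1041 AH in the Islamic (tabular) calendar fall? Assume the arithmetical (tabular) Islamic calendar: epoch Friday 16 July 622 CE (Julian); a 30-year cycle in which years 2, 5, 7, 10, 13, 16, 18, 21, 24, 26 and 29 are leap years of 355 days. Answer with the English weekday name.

Monday

Equivalently 12 July 1632 Gregorian, JDN 2317329.
2317329 ≡ 0 (mod 7); counting from Monday = 0 gives Monday.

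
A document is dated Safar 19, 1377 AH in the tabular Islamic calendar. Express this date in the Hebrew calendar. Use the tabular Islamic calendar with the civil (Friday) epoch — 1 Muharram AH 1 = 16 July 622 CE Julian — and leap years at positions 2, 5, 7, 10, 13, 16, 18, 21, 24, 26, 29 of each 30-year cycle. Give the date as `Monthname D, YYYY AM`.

Elul 19, 5717 AM

Julian Day Number of the source date = 2436097.
Converting JDN 2436097 to the Hebrew calendar gives 19 Elul 5717 AM.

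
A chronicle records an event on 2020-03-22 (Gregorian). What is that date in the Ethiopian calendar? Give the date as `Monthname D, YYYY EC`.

Both dates share Julian Day Number 2458931; in the Ethiopian calendar that is 13 Megabit 2012 EC.

Megabit 13, 2012 EC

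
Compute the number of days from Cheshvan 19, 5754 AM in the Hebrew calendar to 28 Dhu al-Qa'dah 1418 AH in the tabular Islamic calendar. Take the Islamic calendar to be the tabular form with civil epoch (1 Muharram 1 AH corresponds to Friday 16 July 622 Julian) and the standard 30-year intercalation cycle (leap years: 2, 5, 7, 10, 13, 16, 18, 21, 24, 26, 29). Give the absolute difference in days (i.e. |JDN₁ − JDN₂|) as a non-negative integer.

JDN of the first date = 2449295.
JDN of the second date = 2450900.
|2450900 − 2449295| = 1605.

1605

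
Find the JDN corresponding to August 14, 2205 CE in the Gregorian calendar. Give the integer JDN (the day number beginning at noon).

2526645

JDN 2299161 is 15 October 1582 CE (Gregorian); the target day is +227484 days from there, so JDN = 2526645.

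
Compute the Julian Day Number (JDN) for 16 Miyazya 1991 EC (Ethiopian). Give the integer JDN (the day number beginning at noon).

Equivalently 24 April 1999 (Gregorian).
JDN 2299161 is 15 October 1582 CE (Gregorian); the target day is +152132 days from there, so JDN = 2451293.

2451293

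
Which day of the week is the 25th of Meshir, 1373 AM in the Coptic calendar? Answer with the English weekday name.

Thursday

In the Gregorian calendar this is 1 March 1657 (JDN 2326327).
Since JDN mod 7 = 3 (0 = Monday), the day is Thursday.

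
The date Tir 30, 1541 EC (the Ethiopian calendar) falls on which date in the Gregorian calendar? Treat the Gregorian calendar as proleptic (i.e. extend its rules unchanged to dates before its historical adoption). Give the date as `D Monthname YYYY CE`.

4 February 1549 CE

Julian Day Number of the source date = 2286855.
Converting JDN 2286855 to the Gregorian calendar gives 4 February 1549 CE.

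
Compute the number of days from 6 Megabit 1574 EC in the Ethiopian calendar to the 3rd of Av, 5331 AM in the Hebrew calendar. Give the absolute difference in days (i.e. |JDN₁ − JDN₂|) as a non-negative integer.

3873

JDN of the first date = 2298944.
JDN of the second date = 2295071.
|2295071 − 2298944| = 3873.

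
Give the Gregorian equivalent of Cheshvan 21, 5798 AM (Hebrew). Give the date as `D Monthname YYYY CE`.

30 October 2037 CE

Both dates share Julian Day Number 2465362; in the Gregorian calendar that is 30 October 2037 CE.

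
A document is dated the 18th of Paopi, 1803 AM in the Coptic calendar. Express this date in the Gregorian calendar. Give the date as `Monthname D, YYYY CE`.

Both dates share Julian Day Number 2483257; in the Gregorian calendar that is 28 October 2086 CE.

October 28, 2086 CE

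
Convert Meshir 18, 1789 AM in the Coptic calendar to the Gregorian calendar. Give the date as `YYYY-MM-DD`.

2073-02-25

Both dates share Julian Day Number 2478264; in the Gregorian calendar that is 25 February 2073 CE.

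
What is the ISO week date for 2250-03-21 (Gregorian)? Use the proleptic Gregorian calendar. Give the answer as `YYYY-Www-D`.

The weekday is Thursday (ISO weekday 4).
That Thursday belongs to ISO week 12 of ISO year 2250.

2250-W12-4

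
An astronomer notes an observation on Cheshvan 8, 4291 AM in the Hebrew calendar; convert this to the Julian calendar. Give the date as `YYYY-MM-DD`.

0530-10-16

The source date corresponds to 18 October 530 in the proleptic Gregorian calendar (JDN 1914929).
That day falls on 16 October 530 CE in the Julian calendar.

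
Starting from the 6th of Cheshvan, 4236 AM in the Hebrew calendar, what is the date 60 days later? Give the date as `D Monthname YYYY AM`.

Counting 60 days forward from JDN 1894847 reaches JDN 1894907, which is 7 Tevet 4236 AM.

7 Tevet 4236 AM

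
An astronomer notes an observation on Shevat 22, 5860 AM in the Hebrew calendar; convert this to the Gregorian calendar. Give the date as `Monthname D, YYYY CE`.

Both dates share Julian Day Number 2488101; in the Gregorian calendar that is 1 February 2100 CE.

February 1, 2100 CE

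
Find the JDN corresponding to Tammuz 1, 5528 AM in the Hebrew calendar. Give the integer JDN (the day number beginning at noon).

2366976

Equivalently 16 June 1768 (Gregorian).
JDN 2451545 is 1 January 2000 CE (Gregorian); the target day is −84569 days from there, so JDN = 2366976.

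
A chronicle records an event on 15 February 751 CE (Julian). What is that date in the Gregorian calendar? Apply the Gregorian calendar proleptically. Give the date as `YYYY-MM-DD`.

The Julian–Gregorian offset here is 4 days (Julian trailing).
15 February 751 Julian + 4 days → 19 February 751 Gregorian.

0751-02-19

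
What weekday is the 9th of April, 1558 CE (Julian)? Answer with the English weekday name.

Equivalently 19 April 1558 Gregorian, JDN 2290216.
2290216 ≡ 5 (mod 7); counting from Monday = 0 gives Saturday.

Saturday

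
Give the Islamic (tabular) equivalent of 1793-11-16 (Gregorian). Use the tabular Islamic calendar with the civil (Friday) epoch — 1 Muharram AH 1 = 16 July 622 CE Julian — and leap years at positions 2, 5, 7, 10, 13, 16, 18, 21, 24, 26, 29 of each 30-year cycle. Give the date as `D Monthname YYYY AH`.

Julian Day Number of the source date = 2376260.
Converting JDN 2376260 to the tabular Islamic calendar gives 11 Rabi' al-Thani 1208 AH.

11 Rabi' al-Thani 1208 AH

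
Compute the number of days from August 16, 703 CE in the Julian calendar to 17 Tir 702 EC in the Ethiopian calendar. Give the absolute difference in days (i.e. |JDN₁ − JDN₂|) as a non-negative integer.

2341

JDN of the first date = 1978056.
JDN of the second date = 1980397.
|1980397 − 1978056| = 2341.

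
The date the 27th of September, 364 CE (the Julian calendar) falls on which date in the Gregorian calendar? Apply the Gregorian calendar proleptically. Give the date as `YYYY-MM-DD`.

0364-09-28

At this point the Julian calendar is 1 day behind the Gregorian.
27 September 364 Julian + 1 day → 28 September 364 Gregorian.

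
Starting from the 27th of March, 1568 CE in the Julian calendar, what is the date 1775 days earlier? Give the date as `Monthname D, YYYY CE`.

May 18, 1563 CE

Counting 1775 days back from JDN 2293856 reaches JDN 2292081, which is May 18, 1563 CE.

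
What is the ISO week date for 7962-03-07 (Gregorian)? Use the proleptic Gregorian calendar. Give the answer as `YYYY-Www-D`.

The weekday is Wednesday (ISO weekday 3).
That Wednesday belongs to ISO week 10 of ISO year 7962.

7962-W10-3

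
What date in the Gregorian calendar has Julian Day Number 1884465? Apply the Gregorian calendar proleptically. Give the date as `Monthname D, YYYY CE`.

May 22, 447 CE

Counting from JDN 2299161 = 15 Oct 1582 gives an offset of -414696 days.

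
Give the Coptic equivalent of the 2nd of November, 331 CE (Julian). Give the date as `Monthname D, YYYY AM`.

Hathor 5, 48 AM

The source date corresponds to 3 November 331 in the proleptic Gregorian calendar (JDN 1842261).
That day falls on 5 Hathor 48 AM in the Coptic calendar.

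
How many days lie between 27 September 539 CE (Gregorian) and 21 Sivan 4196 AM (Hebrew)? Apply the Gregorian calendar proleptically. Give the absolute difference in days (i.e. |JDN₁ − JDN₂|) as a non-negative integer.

First date → JDN 1918195; second date → JDN 1880450.
The interval is |1918195 − 1880450| = 37745 days.

37745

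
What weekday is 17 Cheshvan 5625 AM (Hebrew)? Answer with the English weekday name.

Equivalently 16 November 1864 Gregorian, JDN 2402192.
Since JDN mod 7 = 2 (0 = Monday), the day is Wednesday.

Wednesday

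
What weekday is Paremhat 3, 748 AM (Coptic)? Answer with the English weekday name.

In the proleptic Gregorian calendar this is 5 March 1032 (JDN 2098054).
JDN 2098054 mod 7 = 0, and JDN 0 was a Monday, so this is a Monday.

Monday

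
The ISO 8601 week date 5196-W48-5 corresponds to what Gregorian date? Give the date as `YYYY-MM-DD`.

5196-11-29

ISO week 1 of 5196 is the week containing the first Thursday of 5196.
Week 48, day 5 (Friday) lands on 5196-11-29.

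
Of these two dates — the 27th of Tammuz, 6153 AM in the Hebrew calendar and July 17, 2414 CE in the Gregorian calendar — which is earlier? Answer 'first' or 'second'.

first

First date → JDN 2595273; second date → JDN 2602953.
JDN 2595273 < JDN 2602953, so the first date is earlier.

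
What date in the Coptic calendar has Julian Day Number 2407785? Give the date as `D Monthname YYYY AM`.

2 Paremhat 1596 AM

The Gregorian equivalent of JDN 2407785 is 10 March 1880.
In the Coptic calendar that day is 2 Paremhat 1596 AM.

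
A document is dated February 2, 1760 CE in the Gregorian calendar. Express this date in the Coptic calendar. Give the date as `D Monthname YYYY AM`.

Both dates share Julian Day Number 2363919; in the Coptic calendar that is 26 Tobi 1476 AM.

26 Tobi 1476 AM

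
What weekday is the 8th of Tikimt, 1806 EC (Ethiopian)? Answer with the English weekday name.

In the Gregorian calendar this is 17 October 1813 (JDN 2383534).
Since JDN mod 7 = 6 (0 = Monday), the day is Sunday.

Sunday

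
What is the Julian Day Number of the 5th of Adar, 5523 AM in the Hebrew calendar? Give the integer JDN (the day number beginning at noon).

2365031

Equivalently 18 February 1763 (Gregorian).
JDN 2400001 is 17 November 1858 CE (Gregorian), MJD 0; the target day is −34970 days from there, so JDN = 2365031.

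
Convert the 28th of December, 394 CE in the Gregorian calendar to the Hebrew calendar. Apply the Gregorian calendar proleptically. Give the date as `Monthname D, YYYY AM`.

Julian Day Number of the source date = 1865327.
Converting JDN 1865327 to the Hebrew calendar gives 18 Tevet 4155 AM.

Tevet 18, 4155 AM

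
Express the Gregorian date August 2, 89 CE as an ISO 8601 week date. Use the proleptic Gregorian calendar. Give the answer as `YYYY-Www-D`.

The weekday is Tuesday (ISO weekday 2).
That Tuesday belongs to ISO week 31 of ISO year 89.

0089-W31-2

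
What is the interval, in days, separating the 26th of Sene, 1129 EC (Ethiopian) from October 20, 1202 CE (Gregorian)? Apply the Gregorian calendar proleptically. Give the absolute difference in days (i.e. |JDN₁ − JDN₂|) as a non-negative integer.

First date → JDN 2136518; second date → JDN 2160374.
The interval is |2136518 − 2160374| = 23856 days.

23856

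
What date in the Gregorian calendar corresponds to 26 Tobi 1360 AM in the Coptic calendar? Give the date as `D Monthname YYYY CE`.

1 February 1644 CE

Both dates share Julian Day Number 2321550; in the Gregorian calendar that is 1 February 1644 CE.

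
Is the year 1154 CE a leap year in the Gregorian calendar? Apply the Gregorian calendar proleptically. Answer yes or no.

no

1154 is not divisible by 4, so it is a common year.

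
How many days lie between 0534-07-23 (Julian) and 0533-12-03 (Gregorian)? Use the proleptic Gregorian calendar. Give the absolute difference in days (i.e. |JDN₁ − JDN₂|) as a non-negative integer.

234

First date → JDN 1916305; second date → JDN 1916071.
The interval is |1916305 − 1916071| = 234 days.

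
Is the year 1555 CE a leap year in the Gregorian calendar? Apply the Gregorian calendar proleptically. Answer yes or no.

1555 is not divisible by 4, so it is a common year.

no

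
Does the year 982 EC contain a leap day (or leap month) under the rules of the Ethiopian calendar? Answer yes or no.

no

982 mod 4 = 2; in the Ethiopian calendar a year is leap when year mod 4 = 3, so it is a common year.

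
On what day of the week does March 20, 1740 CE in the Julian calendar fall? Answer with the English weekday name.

Thursday

Equivalently 31 March 1740 Gregorian, JDN 2356672.
JDN 2356672 mod 7 = 3, and JDN 0 was a Monday, so this is a Thursday.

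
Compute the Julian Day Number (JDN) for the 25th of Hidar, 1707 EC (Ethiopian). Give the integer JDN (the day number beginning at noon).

In the Gregorian calendar the same day is 2 December 1714.
JDN 2400001 is 17 November 1858 CE (Gregorian), MJD 0; the target day is −52580 days from there, so JDN = 2347421.

2347421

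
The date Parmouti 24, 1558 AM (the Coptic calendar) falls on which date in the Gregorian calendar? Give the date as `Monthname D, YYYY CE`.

Julian Day Number of the source date = 2393957.
Converting JDN 2393957 to the Gregorian calendar gives 1 May 1842 CE.

May 1, 1842 CE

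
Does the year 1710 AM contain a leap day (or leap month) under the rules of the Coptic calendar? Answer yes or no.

no

1710 mod 4 = 2; in the Coptic calendar a year is leap when year mod 4 = 3, so it is a common year.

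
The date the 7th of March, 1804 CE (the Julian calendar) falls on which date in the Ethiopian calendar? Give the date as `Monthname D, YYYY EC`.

Megabit 11, 1796 EC

Both dates share Julian Day Number 2380035; in the Ethiopian calendar that is 11 Megabit 1796 EC.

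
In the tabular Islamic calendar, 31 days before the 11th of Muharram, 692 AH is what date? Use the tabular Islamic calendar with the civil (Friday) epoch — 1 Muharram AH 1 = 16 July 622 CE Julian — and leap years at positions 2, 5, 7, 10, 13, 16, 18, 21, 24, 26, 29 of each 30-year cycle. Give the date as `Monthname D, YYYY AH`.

Dhu al-Hijjah 9, 691 AH

JDN of the 11th of Muharram, 692 AH = 2193317.
2193317 − 31 = 2193286.
JDN 2193286 in the tabular Islamic calendar is Dhu al-Hijjah 9, 691 AH.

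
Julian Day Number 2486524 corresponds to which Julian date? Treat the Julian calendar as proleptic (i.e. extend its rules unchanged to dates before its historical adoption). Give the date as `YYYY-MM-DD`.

2095-09-25

JDN 2486524 is 8 October 2095 in the Gregorian calendar.
In the Julian calendar that day is 2095-09-25.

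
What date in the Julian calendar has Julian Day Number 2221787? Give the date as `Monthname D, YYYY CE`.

December 3, 1370 CE

JDN 2221787 is 11 December 1370 in the proleptic Gregorian calendar.
In the Julian calendar that day is December 3, 1370 CE.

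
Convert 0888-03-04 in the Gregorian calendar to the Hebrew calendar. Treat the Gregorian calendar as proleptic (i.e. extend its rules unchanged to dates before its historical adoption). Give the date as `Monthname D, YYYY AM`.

Both dates share Julian Day Number 2045459; in the Hebrew calendar that is 13 Adar 4648 AM.

Adar 13, 4648 AM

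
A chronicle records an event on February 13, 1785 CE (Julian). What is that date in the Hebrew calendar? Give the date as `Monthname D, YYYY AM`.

The source date corresponds to 24 February 1785 in the Gregorian calendar (JDN 2373073).
That day falls on 14 Adar 5545 AM in the Hebrew calendar.

Adar 14, 5545 AM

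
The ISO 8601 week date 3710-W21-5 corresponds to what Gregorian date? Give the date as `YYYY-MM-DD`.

ISO week 1 of 3710 is the week containing the first Thursday of 3710.
Week 21, day 5 (Friday) lands on 3710-05-23.

3710-05-23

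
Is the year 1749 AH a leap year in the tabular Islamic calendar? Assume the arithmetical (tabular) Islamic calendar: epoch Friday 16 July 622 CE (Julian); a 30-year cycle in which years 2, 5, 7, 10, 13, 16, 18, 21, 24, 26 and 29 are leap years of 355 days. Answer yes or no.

Year 1749 AH is year 9 of its 30-year cycle; leap positions are 2, 5, 7, 10, 13, 16, 18, 21, 24, 26, 29, so it is a common year (354 days).

no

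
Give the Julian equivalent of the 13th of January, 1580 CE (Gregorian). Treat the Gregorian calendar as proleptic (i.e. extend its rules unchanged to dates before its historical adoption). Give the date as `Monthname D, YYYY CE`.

For dates in this range the Gregorian date is 10 days ahead of the Julian.
13 January 1580 Gregorian − 10 days → 3 January 1580 Julian.

January 3, 1580 CE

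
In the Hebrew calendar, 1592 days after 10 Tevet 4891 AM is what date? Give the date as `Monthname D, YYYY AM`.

JDN of 10 Tevet 4891 AM = 2134136.
2134136 + 1592 = 2135728.
JDN 2135728 in the Hebrew calendar is Iyar 7, 4895 AM.

Iyar 7, 4895 AM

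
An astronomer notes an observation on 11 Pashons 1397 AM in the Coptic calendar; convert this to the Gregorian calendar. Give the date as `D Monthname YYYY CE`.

16 May 1681 CE

Julian Day Number of the source date = 2335169.
Converting JDN 2335169 to the Gregorian calendar gives 16 May 1681 CE.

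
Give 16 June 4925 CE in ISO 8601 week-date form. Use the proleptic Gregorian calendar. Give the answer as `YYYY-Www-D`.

4925-W24-6

The weekday is Saturday (ISO weekday 6).
That Saturday belongs to ISO week 24 of ISO year 4925.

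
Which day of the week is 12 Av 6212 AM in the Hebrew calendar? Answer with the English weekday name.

Tuesday

In the Gregorian calendar this is 30 July 2452 (JDN 2616846).
Since JDN mod 7 = 1 (0 = Monday), the day is Tuesday.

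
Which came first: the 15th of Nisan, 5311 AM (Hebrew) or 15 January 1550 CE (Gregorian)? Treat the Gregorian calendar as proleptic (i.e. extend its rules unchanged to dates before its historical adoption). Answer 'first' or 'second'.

First date → JDN 2287641; second date → JDN 2287200.
JDN 2287200 < JDN 2287641, so the second date is earlier.

second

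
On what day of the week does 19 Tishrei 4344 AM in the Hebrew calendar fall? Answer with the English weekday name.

Monday

In the proleptic Gregorian calendar this is 13 October 583 (JDN 1934282).
JDN 1934282 mod 7 = 0, and JDN 0 was a Monday, so this is a Monday.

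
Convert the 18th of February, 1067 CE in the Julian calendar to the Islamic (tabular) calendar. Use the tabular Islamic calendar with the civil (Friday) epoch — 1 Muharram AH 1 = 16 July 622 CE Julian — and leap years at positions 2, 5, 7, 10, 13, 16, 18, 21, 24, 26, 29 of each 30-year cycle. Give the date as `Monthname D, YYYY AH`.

Rabi' al-Awwal 30, 459 AH

The source date corresponds to 24 February 1067 in the proleptic Gregorian calendar (JDN 2110828).
That day falls on 30 Rabi' al-Awwal 459 AH in the tabular Islamic calendar.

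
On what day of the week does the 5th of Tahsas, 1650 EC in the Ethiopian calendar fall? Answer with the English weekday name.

Tuesday

This is JDN 2326612 (11 December 1657 Gregorian).
2326612 ≡ 1 (mod 7); counting from Monday = 0 gives Tuesday.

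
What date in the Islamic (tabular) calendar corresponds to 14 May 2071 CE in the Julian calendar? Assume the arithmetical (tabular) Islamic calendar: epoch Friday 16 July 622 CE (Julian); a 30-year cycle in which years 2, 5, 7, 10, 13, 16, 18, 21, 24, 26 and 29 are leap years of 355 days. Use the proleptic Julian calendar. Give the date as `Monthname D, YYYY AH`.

Julian Day Number of the source date = 2477624.
Converting JDN 2477624 to the tabular Islamic calendar gives 27 Rabi' al-Thani 1494 AH.

Rabi' al-Thani 27, 1494 AH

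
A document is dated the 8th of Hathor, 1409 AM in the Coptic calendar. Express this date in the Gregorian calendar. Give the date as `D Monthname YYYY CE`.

14 November 1692 CE

Both dates share Julian Day Number 2339369; in the Gregorian calendar that is 14 November 1692 CE.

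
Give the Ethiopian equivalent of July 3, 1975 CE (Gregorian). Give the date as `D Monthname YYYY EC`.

26 Sene 1967 EC

Both dates share Julian Day Number 2442597; in the Ethiopian calendar that is 26 Sene 1967 EC.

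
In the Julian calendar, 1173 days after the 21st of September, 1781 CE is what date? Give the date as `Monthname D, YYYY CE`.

JDN of the 21st of September, 1781 CE = 2371832.
2371832 + 1173 = 2373005.
JDN 2373005 in the Julian calendar is December 7, 1784 CE.

December 7, 1784 CE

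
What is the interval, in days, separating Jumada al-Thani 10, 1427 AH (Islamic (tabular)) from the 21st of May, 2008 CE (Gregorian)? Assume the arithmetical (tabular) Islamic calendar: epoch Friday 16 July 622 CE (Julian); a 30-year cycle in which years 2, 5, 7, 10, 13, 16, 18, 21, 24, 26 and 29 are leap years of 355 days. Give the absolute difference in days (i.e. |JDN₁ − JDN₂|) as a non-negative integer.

JDN of the first date = 2453924.
JDN of the second date = 2454608.
|2454608 − 2453924| = 684.

684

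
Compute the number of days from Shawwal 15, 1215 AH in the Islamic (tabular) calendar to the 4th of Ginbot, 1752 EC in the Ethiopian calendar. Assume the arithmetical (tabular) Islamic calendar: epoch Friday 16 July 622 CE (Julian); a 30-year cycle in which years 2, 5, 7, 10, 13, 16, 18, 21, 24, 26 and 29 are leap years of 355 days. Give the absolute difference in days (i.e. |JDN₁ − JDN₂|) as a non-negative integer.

JDN of the first date = 2378921.
JDN of the second date = 2364017.
|2364017 − 2378921| = 14904.

14904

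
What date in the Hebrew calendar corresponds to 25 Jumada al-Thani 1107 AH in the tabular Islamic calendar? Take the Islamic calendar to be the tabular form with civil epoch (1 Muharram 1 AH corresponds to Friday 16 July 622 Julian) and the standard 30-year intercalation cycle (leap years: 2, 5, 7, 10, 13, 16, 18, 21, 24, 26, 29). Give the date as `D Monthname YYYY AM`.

Julian Day Number of the source date = 2340542.
Converting JDN 2340542 to the Hebrew calendar gives 27 Shevat 5456 AM.

27 Shevat 5456 AM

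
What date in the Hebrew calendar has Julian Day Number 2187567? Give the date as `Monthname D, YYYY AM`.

JDN 2187567 is 2 April 1277 in the proleptic Gregorian calendar.
In the Hebrew calendar that day is Nisan 21, 5037 AM.

Nisan 21, 5037 AM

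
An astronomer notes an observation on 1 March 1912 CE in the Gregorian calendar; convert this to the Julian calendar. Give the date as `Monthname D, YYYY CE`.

February 17, 1912 CE

At this point the Julian calendar is 13 days behind the Gregorian.
1 March 1912 Gregorian − 13 days → 17 February 1912 Julian.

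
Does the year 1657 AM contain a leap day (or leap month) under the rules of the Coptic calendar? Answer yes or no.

no

1657 mod 4 = 1; in the Coptic calendar a year is leap when year mod 4 = 3, so it is a common year.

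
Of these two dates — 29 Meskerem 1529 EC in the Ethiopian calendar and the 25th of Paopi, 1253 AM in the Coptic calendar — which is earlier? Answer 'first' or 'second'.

First date → JDN 2282351; second date → JDN 2282377.
JDN 2282351 < JDN 2282377, so the first date is earlier.

first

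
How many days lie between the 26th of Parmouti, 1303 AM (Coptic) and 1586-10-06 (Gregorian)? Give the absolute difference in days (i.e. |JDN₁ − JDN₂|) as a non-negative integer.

JDN of the first date = 2300820.
JDN of the second date = 2300613.
|2300613 − 2300820| = 207.

207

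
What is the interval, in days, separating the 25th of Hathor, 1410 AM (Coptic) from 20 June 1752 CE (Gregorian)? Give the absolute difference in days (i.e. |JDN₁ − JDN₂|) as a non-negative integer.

First date → JDN 2339751; second date → JDN 2361136.
The interval is |2339751 − 2361136| = 21385 days.

21385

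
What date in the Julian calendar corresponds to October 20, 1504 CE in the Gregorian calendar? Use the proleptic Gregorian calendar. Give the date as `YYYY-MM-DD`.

The Julian–Gregorian offset here is 10 days (Julian trailing).
20 October 1504 Gregorian − 10 days → 10 October 1504 Julian.

1504-10-10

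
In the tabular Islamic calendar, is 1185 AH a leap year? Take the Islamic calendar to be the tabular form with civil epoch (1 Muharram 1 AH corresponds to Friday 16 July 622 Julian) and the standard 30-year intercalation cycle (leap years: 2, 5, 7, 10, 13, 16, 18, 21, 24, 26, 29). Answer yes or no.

Year 1185 AH is year 15 of its 30-year cycle; leap positions are 2, 5, 7, 10, 13, 16, 18, 21, 24, 26, 29, so it is a common year (354 days).

no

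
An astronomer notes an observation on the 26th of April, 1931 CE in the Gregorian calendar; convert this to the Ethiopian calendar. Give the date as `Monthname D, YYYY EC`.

Julian Day Number of the source date = 2426458.
Converting JDN 2426458 to the Ethiopian calendar gives 18 Miyazya 1923 EC.

Miyazya 18, 1923 EC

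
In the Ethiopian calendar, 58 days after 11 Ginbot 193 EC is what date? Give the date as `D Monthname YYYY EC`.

9 Hamle 193 EC

Counting 58 days forward from JDN 1794599 reaches JDN 1794657, which is 9 Hamle 193 EC.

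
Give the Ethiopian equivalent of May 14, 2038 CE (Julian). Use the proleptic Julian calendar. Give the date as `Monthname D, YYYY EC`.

The source date corresponds to 27 May 2038 in the Gregorian calendar (JDN 2465571).
That day falls on 19 Ginbot 2030 EC in the Ethiopian calendar.

Ginbot 19, 2030 EC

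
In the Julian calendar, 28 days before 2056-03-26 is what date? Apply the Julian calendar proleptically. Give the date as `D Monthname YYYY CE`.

27 February 2056 CE

The starting date is JDN 2472097; 2472097 − 28 = 2472069.
JDN 2472069 corresponds to 27 February 2056 CE.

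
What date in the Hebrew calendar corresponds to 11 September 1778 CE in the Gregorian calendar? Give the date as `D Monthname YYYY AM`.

Both dates share Julian Day Number 2370715; in the Hebrew calendar that is 19 Elul 5538 AM.

19 Elul 5538 AM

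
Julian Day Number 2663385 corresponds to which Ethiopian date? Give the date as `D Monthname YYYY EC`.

17 Tahsas 2572 EC

JDN 2663385 is 31 December 2579 in the Gregorian calendar.
In the Ethiopian calendar that day is 17 Tahsas 2572 EC.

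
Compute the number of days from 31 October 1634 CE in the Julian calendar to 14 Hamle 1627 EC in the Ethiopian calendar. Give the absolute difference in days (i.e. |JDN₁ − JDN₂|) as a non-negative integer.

First date → JDN 2318180; second date → JDN 2318430.
The interval is |2318180 − 2318430| = 250 days.

250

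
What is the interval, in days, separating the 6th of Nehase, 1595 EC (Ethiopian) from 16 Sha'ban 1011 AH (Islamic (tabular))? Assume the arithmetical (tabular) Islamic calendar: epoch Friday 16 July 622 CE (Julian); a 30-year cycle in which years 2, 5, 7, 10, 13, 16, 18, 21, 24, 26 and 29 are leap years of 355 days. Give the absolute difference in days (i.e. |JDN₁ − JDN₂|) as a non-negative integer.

First date → JDN 2306764; second date → JDN 2306572.
The interval is |2306764 − 2306572| = 192 days.

192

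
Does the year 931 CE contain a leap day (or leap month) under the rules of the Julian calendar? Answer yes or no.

931 mod 4 = 3, so it is a common year in the Julian calendar.

no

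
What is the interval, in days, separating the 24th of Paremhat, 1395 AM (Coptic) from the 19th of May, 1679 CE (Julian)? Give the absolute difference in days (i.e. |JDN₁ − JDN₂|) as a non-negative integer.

60

JDN of the first date = 2334391.
JDN of the second date = 2334451.
|2334451 − 2334391| = 60.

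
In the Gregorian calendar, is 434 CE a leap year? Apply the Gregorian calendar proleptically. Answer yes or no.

no

434 is not divisible by 4, so it is a common year.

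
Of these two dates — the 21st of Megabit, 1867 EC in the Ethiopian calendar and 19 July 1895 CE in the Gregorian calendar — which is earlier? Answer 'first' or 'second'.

The two dates have Julian Day Numbers 2405977 and 2413394 respectively.
Since 2405977 < 2413394, the first date comes first.

first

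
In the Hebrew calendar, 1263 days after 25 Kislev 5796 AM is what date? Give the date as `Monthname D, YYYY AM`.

JDN of 25 Kislev 5796 AM = 2464688.
2464688 + 1263 = 2465951.
JDN 2465951 in the Hebrew calendar is Sivan 19, 5799 AM.

Sivan 19, 5799 AM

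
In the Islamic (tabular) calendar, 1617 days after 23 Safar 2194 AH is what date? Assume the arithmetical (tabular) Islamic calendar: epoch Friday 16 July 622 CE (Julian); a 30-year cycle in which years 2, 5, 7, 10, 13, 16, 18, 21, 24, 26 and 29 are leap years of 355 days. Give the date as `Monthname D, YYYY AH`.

JDN of 23 Safar 2194 AH = 2725618.
2725618 + 1617 = 2727235.
JDN 2727235 in the tabular Islamic calendar is Ramadan 16, 2198 AH.

Ramadan 16, 2198 AH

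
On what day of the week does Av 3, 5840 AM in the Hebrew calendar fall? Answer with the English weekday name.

Friday

In the Gregorian calendar this is 19 July 2080 (JDN 2480965).
Since JDN mod 7 = 4 (0 = Monday), the day is Friday.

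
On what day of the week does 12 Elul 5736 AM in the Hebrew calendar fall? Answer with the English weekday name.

Tuesday

Equivalently 7 September 1976 Gregorian, JDN 2443029.
JDN 2443029 mod 7 = 1, and JDN 0 was a Monday, so this is a Tuesday.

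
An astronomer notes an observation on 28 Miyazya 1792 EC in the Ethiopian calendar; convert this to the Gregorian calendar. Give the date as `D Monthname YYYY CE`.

5 May 1800 CE

Julian Day Number of the source date = 2378621.
Converting JDN 2378621 to the Gregorian calendar gives 5 May 1800 CE.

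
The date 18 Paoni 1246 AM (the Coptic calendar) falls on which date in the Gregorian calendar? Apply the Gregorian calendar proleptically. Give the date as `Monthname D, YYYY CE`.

Julian Day Number of the source date = 2280053.
Converting JDN 2280053 to the Gregorian calendar gives 22 June 1530 CE.

June 22, 1530 CE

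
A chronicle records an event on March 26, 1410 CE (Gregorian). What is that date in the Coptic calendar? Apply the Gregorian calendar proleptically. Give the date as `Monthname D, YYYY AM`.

Julian Day Number of the source date = 2236136.
Converting JDN 2236136 to the Coptic calendar gives 21 Paremhat 1126 AM.

Paremhat 21, 1126 AM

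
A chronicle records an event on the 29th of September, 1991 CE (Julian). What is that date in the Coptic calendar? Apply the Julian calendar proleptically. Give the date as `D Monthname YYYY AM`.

1 Paopi 1708 AM

Both dates share Julian Day Number 2448542; in the Coptic calendar that is 1 Paopi 1708 AM.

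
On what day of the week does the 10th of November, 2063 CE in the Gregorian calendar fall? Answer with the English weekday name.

Since JDN mod 7 = 5 (0 = Monday), the day is Saturday.

Saturday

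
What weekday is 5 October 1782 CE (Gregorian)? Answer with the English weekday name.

Since JDN mod 7 = 5 (0 = Monday), the day is Saturday.

Saturday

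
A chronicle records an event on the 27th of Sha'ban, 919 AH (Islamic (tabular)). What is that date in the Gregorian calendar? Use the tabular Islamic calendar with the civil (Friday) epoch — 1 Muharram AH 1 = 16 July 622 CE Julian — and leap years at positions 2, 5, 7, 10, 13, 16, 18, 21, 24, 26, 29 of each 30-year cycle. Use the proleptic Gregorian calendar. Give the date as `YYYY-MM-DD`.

1513-11-07

Julian Day Number of the source date = 2273982.
Converting JDN 2273982 to the Gregorian calendar gives 7 November 1513 CE.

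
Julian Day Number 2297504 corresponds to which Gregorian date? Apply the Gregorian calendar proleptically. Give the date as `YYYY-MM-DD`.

1578-04-02

Counting from JDN 2299161 = 15 Oct 1582 gives an offset of -1657 days.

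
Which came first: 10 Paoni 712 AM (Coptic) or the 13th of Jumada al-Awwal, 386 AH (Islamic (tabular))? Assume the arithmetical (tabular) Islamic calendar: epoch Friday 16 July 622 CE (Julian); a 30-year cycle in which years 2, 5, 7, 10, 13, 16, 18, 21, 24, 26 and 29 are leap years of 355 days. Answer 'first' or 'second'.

Converting both to JDN: 2085002 vs 2085001; the smaller is the second.

second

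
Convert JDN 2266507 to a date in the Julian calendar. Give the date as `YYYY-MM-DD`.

The proleptic Gregorian equivalent of JDN 2266507 is 20 May 1493.
In the Julian calendar that day is 1493-05-11.

1493-05-11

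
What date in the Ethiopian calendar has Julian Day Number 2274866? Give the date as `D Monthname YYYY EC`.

4 Miyazya 1508 EC

JDN 2274866 is 9 April 1516 in the proleptic Gregorian calendar.
In the Ethiopian calendar that day is 4 Miyazya 1508 EC.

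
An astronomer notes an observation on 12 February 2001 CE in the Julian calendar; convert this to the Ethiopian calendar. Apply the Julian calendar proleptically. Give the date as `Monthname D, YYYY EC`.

Both dates share Julian Day Number 2451966; in the Ethiopian calendar that is 18 Yekatit 1993 EC.

Yekatit 18, 1993 EC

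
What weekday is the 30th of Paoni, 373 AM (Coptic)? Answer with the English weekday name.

Saturday

Equivalently 27 June 657 Gregorian, JDN 1961202.
1961202 ≡ 5 (mod 7); counting from Monday = 0 gives Saturday.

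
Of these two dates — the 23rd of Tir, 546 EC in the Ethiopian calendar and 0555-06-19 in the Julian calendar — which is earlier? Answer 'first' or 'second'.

first

Converting both to JDN: 1923424 vs 1923941; the smaller is the first.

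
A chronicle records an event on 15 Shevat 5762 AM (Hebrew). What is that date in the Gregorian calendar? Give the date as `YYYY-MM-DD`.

2002-01-28

Julian Day Number of the source date = 2452303.
Converting JDN 2452303 to the Gregorian calendar gives 28 January 2002 CE.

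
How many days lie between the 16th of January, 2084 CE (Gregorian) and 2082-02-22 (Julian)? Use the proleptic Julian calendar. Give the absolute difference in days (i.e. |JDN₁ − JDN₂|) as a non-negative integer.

680

JDN of the first date = 2482241.
JDN of the second date = 2481561.
|2481561 − 2482241| = 680.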